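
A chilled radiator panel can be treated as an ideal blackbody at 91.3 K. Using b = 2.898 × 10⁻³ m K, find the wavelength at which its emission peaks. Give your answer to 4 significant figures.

Wien's displacement law: λ_max = b/T = (2.898×10⁻³ m·K)/(91.3 K) = 3.1742×10⁻⁵ m.
That is 31.74 μm, in the infrared range.

λ_max ≈ 31.74 μm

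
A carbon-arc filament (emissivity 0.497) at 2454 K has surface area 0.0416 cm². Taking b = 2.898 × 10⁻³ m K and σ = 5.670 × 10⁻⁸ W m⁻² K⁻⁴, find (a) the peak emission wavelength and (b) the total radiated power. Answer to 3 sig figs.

(a) λ_max = b/T = 2.898×10⁻³/2454 = 1.181×10⁻⁶ m = 1.18 μm.
Area A = 0.0416 cm² = 4.16×10⁻⁶ m².
(b) P = εσAT⁴ = 0.497×5.670×10⁻⁸×4.16×10⁻⁶×(2454)⁴ = 4.25 W.

λ_max ≈ 1.18 μm; P ≈ 4.25 W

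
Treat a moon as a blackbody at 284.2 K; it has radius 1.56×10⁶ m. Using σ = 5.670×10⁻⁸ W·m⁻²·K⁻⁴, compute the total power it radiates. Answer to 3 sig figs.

Surface area A = 4πR² = 4π(1.56×10⁶ m)² = 3.05815×10¹³ m².
P = σAT⁴ = 5.670×10⁻⁸ × 3.05815×10¹³ × (284.2)⁴ = 1.13×10¹⁶ W.

P ≈ 1.13×10¹⁶ W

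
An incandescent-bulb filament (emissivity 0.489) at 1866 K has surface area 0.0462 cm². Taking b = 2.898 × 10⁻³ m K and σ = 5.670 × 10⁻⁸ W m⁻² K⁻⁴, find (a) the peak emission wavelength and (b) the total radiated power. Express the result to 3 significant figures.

λ_max ≈ 1.55×10³ nm; P ≈ 1.55 W

(a) λ_max = b/T = 2.898×10⁻³/1866 = 1.553×10⁻⁶ m = 1.55×10³ nm.
Area A = 0.0462 cm² = 4.62×10⁻⁶ m².
(b) P = εσAT⁴ = 0.489×5.670×10⁻⁸×4.62×10⁻⁶×(1866)⁴ = 1.55 W.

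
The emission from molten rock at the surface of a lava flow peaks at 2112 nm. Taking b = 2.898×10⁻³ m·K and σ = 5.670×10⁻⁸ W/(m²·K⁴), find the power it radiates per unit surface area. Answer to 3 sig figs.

Wien's law: T = b/λ_max = 2.898×10⁻³/2.112×10⁻⁶ = 1372.16 K.
Then I = σT⁴ = 5.670×10⁻⁸×(1372.16)⁴ = 2.01×10⁵ W/m².

I ≈ 2.01×10⁵ W/m²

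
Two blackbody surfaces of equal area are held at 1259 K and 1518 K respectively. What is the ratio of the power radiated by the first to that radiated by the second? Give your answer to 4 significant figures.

With equal areas, P₁/P₂ = (T₁/T₂)⁴ = (1259/1518)⁴ = 0.4732.

P₁/P₂ ≈ 0.4732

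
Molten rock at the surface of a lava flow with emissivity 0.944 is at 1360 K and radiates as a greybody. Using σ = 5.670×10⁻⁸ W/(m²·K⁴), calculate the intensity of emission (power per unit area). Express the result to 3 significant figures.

Stefan–Boltzmann: I = εσT⁴ = 0.944 × 5.670×10⁻⁸ × (1360)⁴ = 1.83×10⁵ W/m².

I ≈ 1.83×10⁵ W/m²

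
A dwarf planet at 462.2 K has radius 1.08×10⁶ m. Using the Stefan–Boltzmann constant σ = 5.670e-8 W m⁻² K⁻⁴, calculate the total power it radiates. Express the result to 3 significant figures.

P ≈ 3.79×10¹⁶ W

Surface area A = 4πR² = 4π(1.08×10⁶ m)² = 1.46574×10¹³ m².
P = σAT⁴ = 5.670×10⁻⁸ × 1.46574×10¹³ × (462.2)⁴ = 3.79×10¹⁶ W.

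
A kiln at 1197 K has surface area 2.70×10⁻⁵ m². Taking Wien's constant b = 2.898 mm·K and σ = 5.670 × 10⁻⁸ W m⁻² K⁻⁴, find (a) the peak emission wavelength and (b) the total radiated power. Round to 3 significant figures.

(a) λ_max = b/T = 2.898×10⁻³/1197 = 2.421×10⁻⁶ m = 2.42 μm.
Area A = 2.70×10⁻⁵ m².
(b) P = σAT⁴ = 5.670×10⁻⁸×2.70×10⁻⁵×(1197)⁴ = 3.14 W.

λ_max ≈ 2.42 μm; P ≈ 3.14 W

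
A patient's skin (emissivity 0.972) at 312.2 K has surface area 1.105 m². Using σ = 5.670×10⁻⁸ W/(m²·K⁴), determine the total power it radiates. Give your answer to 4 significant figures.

Area A = 1.105 m².
P = εσAT⁴ = 0.972 × 5.670×10⁻⁸ × 1.105 × (312.2)⁴ = 578.6 W.

P ≈ 578.6 W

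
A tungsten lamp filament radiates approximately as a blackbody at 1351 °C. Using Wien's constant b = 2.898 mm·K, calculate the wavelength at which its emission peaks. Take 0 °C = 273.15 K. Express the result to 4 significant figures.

λ_max ≈ 1784 nm

T = 1351 °C + 273.15 = 1624.15 K.
Wien's displacement law: λ_max = b/T = (2.898×10⁻³ m·K)/(1624.15 K) = 1.7843×10⁻⁶ m.
That is 1784 nm, in the infrared range.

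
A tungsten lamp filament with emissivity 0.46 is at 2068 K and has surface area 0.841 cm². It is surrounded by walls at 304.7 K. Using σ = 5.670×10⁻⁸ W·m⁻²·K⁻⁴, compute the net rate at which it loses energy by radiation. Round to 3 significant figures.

Area A = 0.841 cm² = 8.41×10⁻⁵ m².
Net radiated power P_net = εσA(T⁴ − T₀⁴) = 0.46×5.670×10⁻⁸×8.41×10⁻⁵×(2068⁴ − 304.7⁴).
T⁴ − T₀⁴ = 1.82895×10¹³ − 8.61965×10⁹ = 1.82809×10¹³ K⁴, so P_net = 40.1 W.

Net loss ≈ 40.1 W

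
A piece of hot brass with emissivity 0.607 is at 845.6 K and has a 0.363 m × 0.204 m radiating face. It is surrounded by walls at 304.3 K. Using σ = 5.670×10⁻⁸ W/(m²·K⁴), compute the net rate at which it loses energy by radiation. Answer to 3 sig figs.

Net loss ≈ 1.28×10³ W

Area A = 0.363 × 0.204 = 0.074052 m².
Net radiated power P_net = εσA(T⁴ − T₀⁴) = 0.607×5.670×10⁻⁸×0.074052×(845.6⁴ − 304.3⁴).
T⁴ − T₀⁴ = 5.11281×10¹¹ − 8.57448×10⁹ = 5.02707×10¹¹ K⁴, so P_net = 1.28×10³ W.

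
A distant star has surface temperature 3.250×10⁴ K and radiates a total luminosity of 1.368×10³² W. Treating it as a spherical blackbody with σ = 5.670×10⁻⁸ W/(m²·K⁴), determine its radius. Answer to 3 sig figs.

L = 4πR²σT⁴ ⇒ R = √(L/(4πσT⁴)).
σT⁴ = 6.32582×10¹⁰ W/m², so R = √(1.368×10³²/(4π×6.32582×10¹⁰)) = 1.31×10¹⁰ m.

R ≈ 1.31×10¹⁰ m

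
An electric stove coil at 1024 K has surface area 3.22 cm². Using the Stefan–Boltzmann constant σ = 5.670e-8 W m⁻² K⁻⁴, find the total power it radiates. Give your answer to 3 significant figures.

Area A = 3.22 cm² = 3.22×10⁻⁴ m².
P = σAT⁴ = 5.670×10⁻⁸ × 3.22×10⁻⁴ × (1024)⁴ = 20.1 W.

P ≈ 20.1 W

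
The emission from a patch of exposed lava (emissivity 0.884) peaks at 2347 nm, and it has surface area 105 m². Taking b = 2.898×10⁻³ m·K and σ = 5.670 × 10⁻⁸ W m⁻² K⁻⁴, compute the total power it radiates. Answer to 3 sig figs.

P ≈ 1.22×10⁷ W

Wien's law: T = b/λ_max = 2.898×10⁻³/2.347×10⁻⁶ = 1234.77 K.
Area A = 105 m².
Then P = εσAT⁴ = 0.884×5.670×10⁻⁸×105×(1234.77)⁴ = 1.22×10⁷ W.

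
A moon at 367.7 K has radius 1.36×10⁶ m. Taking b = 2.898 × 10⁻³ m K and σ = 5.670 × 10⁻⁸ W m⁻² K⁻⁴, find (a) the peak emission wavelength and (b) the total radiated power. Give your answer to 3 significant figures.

(a) λ_max = b/T = 2.898×10⁻³/367.7 = 7.881×10⁻⁶ m = 7.88 μm.
Surface area A = 4πR² = 4π(1.36×10⁶ m)² = 2.32428×10¹³ m².
(b) P = σAT⁴ = 5.670×10⁻⁸×2.32428×10¹³×(367.7)⁴ = 2.41×10¹⁶ W.

λ_max ≈ 7.88 μm; P ≈ 2.41×10¹⁶ W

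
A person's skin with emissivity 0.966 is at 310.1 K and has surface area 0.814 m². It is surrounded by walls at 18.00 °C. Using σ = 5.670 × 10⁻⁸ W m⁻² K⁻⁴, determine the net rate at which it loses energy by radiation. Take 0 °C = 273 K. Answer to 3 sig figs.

Net loss ≈ 92.6 W

Surroundings: T = 18.00 °C + 273 = 291.00 K.
Area A = 0.814 m².
Net radiated power P_net = εσA(T⁴ − T₀⁴) = 0.966×5.670×10⁻⁸×0.814×(310.1⁴ − 291.00⁴).
T⁴ − T₀⁴ = 9.24713×10⁹ − 7.17087×10⁹ = 2.07626×10⁹ K⁴, so P_net = 92.6 W.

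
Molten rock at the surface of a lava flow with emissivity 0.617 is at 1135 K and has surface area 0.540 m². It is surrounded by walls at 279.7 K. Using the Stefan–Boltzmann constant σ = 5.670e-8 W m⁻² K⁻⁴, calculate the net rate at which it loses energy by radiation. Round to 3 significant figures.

Area A = 0.540 m².
Net radiated power P_net = εσA(T⁴ − T₀⁴) = 0.617×5.670×10⁻⁸×0.540×(1135⁴ − 279.7⁴).
T⁴ − T₀⁴ = 1.65952×10¹² − 6.12026×10⁹ = 1.65340×10¹² K⁴, so P_net = 3.12×10⁴ W.

Net loss ≈ 3.12×10⁴ W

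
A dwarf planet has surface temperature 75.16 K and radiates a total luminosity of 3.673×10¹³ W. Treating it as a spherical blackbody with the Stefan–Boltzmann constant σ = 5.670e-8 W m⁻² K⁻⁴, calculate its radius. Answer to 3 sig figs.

L = 4πR²σT⁴ ⇒ R = √(L/(4πσT⁴)).
σT⁴ = 1.80938 W/m², so R = √(3.673×10¹³/(4π×1.80938)) = 1.27×10⁶ m.

R ≈ 1.27×10⁶ m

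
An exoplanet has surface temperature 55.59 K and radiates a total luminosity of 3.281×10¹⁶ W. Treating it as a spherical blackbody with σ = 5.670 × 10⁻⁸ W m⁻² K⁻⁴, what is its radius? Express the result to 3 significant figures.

L = 4πR²σT⁴ ⇒ R = √(L/(4πσT⁴)).
σT⁴ = 0.541464 W/m², so R = √(3.281×10¹⁶/(4π×0.541464)) = 6.94×10⁷ m.

R ≈ 6.94×10⁷ m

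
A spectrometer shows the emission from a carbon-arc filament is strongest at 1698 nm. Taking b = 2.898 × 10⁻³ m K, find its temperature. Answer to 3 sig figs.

Wien's law gives T = b/λ_max = (2.898×10⁻³ m·K)/(1.698×10⁻⁶ m) = 1.71×10³ K.

T ≈ 1.71×10³ K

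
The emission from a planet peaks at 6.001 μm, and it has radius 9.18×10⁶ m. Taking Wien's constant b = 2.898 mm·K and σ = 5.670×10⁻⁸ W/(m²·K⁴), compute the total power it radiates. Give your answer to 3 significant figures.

P ≈ 3.27×10¹⁸ W

Wien's law: T = b/λ_max = 2.898×10⁻³/6.001×10⁻⁶ = 482.920 K.
Surface area A = 4πR² = 4π(9.18×10⁶ m)² = 1.05900×10¹⁵ m².
Then P = σAT⁴ = 5.670×10⁻⁸×1.05900×10¹⁵×(482.920)⁴ = 3.27×10¹⁸ W.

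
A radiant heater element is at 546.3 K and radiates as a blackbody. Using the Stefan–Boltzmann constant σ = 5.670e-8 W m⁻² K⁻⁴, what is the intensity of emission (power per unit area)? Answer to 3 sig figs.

Stefan–Boltzmann: I = σT⁴ = 5.670×10⁻⁸ × (546.3)⁴ = 5.05×10³ W/m².

I ≈ 5.05×10³ W/m²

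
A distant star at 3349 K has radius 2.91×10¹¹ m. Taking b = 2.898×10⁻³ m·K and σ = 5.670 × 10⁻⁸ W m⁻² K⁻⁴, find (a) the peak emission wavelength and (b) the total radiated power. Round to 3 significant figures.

λ_max ≈ 0.865 μm; P ≈ 7.59×10³⁰ W

(a) λ_max = b/T = 2.898×10⁻³/3349 = 8.653×10⁻⁷ m = 0.865 μm.
Surface area A = 4πR² = 4π(2.91×10¹¹ m)² = 1.06413×10²⁴ m².
(b) P = σAT⁴ = 5.670×10⁻⁸×1.06413×10²⁴×(3349)⁴ = 7.59×10³⁰ W.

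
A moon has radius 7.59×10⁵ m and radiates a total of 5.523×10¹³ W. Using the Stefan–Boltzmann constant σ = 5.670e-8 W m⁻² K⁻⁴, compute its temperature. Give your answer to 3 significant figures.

Surface area A = 4πR² = 4π(7.59×10⁵ m)² = 7.23925×10¹² m².
P = σAT⁴ ⇒ T = (P/(σA))^(1/4) = (5.523×10¹³/(5.670×10⁻⁸×7.23925×10¹²))^(1/4) = 108 K.

T ≈ 108 K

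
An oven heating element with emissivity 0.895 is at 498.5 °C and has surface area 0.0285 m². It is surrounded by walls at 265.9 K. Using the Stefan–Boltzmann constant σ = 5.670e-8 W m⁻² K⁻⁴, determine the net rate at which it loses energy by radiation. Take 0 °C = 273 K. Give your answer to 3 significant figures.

Net loss ≈ 505 W

T = 498.5 °C + 273 = 771.5 K.
Area A = 0.0285 m².
Net radiated power P_net = εσA(T⁴ − T₀⁴) = 0.895×5.670×10⁻⁸×0.0285×(771.5⁴ − 265.9⁴).
T⁴ − T₀⁴ = 3.54278×10¹¹ − 4.99889×10⁹ = 3.49279×10¹¹ K⁴, so P_net = 505 W.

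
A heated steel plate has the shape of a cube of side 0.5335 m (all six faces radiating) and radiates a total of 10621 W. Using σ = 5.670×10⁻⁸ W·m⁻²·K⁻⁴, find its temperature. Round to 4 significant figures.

T ≈ 575.5 K

Area A = 6s² = 6×(0.5335 m)² = 1.70773 m².
P = σAT⁴ ⇒ T = (P/(σA))^(1/4) = (10621/(5.670×10⁻⁸×1.70773))^(1/4) = 575.5 K.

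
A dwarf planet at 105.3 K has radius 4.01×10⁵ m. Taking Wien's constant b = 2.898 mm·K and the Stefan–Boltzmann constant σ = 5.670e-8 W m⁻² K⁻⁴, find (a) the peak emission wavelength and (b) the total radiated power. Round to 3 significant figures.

λ_max ≈ 27.5 μm; P ≈ 1.41×10¹³ W

(a) λ_max = b/T = 2.898×10⁻³/105.3 = 2.752×10⁻⁵ m = 27.5 μm.
Surface area A = 4πR² = 4π(4.01×10⁵ m)² = 2.02068×10¹² m².
(b) P = σAT⁴ = 5.670×10⁻⁸×2.02068×10¹²×(105.3)⁴ = 1.41×10¹³ W.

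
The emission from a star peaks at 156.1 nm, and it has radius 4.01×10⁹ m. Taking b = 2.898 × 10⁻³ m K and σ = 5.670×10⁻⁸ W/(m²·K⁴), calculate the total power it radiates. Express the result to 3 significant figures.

P ≈ 1.36×10³⁰ W

Wien's law: T = b/λ_max = 2.898×10⁻³/1.561×10⁻⁷ = 18565.0 K.
Surface area A = 4πR² = 4π(4.01×10⁹ m)² = 2.02068×10²⁰ m².
Then P = σAT⁴ = 5.670×10⁻⁸×2.02068×10²⁰×(18565.0)⁴ = 1.36×10³⁰ W.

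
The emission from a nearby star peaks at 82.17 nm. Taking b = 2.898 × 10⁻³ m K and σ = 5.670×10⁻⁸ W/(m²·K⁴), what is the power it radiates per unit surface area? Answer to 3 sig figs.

Wien's law: T = b/λ_max = 2.898×10⁻³/8.217×10⁻⁸ = 35268.3 K.
Then I = σT⁴ = 5.670×10⁻⁸×(35268.3)⁴ = 8.77×10¹⁰ W/m².

I ≈ 8.77×10¹⁰ W/m²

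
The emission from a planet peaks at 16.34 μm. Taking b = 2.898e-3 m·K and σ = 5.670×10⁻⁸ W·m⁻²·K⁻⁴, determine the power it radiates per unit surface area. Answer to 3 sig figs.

I ≈ 56.1 W/m²

Wien's law: T = b/λ_max = 2.898×10⁻³/1.634×10⁻⁵ = 177.356 K.
Then I = σT⁴ = 5.670×10⁻⁸×(177.356)⁴ = 56.1 W/m².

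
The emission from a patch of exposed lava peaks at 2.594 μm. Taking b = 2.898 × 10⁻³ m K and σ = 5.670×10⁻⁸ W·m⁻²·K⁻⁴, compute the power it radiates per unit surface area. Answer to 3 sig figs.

Wien's law: T = b/λ_max = 2.898×10⁻³/2.594×10⁻⁶ = 1117.19 K.
Then I = σT⁴ = 5.670×10⁻⁸×(1117.19)⁴ = 8.83×10⁴ W/m².

I ≈ 8.83×10⁴ W/m²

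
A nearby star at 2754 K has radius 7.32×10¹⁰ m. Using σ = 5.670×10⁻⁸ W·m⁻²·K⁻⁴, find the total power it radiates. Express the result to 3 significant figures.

P ≈ 2.20×10²⁹ W

Surface area A = 4πR² = 4π(7.32×10¹⁰ m)² = 6.73336×10²² m².
P = σAT⁴ = 5.670×10⁻⁸ × 6.73336×10²² × (2754)⁴ = 2.20×10²⁹ W.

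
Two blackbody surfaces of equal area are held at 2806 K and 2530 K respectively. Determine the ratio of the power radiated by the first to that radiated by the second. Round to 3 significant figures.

P₁/P₂ ≈ 1.51

With equal areas, P₁/P₂ = (T₁/T₂)⁴ = (2806/2530)⁴ = 1.51.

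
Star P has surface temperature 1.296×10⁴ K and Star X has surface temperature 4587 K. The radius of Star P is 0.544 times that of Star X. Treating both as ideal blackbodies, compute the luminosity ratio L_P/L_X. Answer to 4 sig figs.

L ∝ R²T⁴, so L_P/L_X = (R_P/R_X)²(T_P/T_X)⁴ = (0.544)² × (1.296×10⁴/4587)⁴ = 0.295936 × 63.7243 = 18.86.

L_P/L_X ≈ 18.86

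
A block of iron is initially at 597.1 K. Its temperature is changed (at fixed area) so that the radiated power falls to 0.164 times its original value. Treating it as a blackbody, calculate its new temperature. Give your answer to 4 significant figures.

P ∝ T⁴, so T₂/T₁ = (P₂/P₁)^(1/4) = (0.164)^(1/4) = 0.636372.
T₂ = 597.1 × 0.636372 = 380.0 K.

T₂ ≈ 380.0 K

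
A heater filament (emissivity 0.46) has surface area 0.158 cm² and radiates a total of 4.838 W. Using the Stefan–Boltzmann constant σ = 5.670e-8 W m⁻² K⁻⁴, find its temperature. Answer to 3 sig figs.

T ≈ 1.85×10³ K

Area A = 0.158 cm² = 1.58×10⁻⁵ m².
P = εσAT⁴ ⇒ T = (P/(εσA))^(1/4) = (4.838/(0.46×5.670×10⁻⁸×1.58×10⁻⁵))^(1/4) = 1.85×10³ K.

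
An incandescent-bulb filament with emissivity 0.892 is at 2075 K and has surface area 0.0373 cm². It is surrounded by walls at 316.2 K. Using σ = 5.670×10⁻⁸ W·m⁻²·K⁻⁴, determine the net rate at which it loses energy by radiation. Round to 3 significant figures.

Area A = 0.0373 cm² = 3.73×10⁻⁶ m².
Net radiated power P_net = εσA(T⁴ − T₀⁴) = 0.892×5.670×10⁻⁸×3.73×10⁻⁶×(2075⁴ − 316.2⁴).
T⁴ − T₀⁴ = 1.85384×10¹³ − 9.99649×10⁹ = 1.85284×10¹³ K⁴, so P_net = 3.50 W.

Net loss ≈ 3.50 W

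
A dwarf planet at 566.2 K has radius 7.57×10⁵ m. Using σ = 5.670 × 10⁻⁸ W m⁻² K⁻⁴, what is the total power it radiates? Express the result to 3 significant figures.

Surface area A = 4πR² = 4π(7.57×10⁵ m)² = 7.20115×10¹² m².
P = σAT⁴ = 5.670×10⁻⁸ × 7.20115×10¹² × (566.2)⁴ = 4.20×10¹⁶ W.

P ≈ 4.20×10¹⁶ W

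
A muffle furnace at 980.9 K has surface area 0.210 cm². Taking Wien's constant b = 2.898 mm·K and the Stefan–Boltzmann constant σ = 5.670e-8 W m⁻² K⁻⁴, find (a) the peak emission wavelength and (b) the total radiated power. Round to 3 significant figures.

λ_max ≈ 2.95 μm; P ≈ 1.10 W

(a) λ_max = b/T = 2.898×10⁻³/980.9 = 2.954×10⁻⁶ m = 2.95 μm.
Area A = 0.210 cm² = 2.10×10⁻⁵ m².
(b) P = σAT⁴ = 5.670×10⁻⁸×2.10×10⁻⁵×(980.9)⁴ = 1.10 W.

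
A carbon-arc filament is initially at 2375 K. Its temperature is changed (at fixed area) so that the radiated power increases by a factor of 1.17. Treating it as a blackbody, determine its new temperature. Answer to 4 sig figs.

T₂ ≈ 2470 K

P ∝ T⁴, so T₂/T₁ = (P₂/P₁)^(1/4) = (1.17)^(1/4) = 1.04003.
T₂ = 2375 × 1.04003 = 2470 K.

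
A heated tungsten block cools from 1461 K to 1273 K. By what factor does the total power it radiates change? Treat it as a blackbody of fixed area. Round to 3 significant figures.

P ∝ T⁴, so P₂/P₁ = (T₂/T₁)⁴ = (1273/1461)⁴ = (0.871321)⁴ = 0.576.

P₂/P₁ ≈ 0.576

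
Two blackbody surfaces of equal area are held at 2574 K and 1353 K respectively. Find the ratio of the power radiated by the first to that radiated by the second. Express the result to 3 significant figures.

P₁/P₂ ≈ 13.1

With equal areas, P₁/P₂ = (T₁/T₂)⁴ = (2574/1353)⁴ = 13.1.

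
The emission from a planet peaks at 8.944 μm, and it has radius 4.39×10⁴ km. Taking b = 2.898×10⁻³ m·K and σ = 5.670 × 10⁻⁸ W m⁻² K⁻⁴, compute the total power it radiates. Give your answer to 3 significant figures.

P ≈ 1.51×10¹⁹ W

Wien's law: T = b/λ_max = 2.898×10⁻³/8.944×10⁻⁶ = 324.016 K.
Surface area A = 4πR² = 4π(4.39×10⁷ m)² = 2.42180×10¹⁶ m².
Then P = σAT⁴ = 5.670×10⁻⁸×2.42180×10¹⁶×(324.016)⁴ = 1.51×10¹⁹ W.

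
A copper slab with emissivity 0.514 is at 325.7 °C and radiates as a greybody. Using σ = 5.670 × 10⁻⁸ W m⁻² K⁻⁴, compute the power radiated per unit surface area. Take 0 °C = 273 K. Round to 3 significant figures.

I ≈ 3.74×10³ W/m²

T = 325.7 °C + 273 = 598.7 K.
Stefan–Boltzmann: I = εσT⁴ = 0.514 × 5.670×10⁻⁸ × (598.7)⁴ = 3.74×10³ W/m².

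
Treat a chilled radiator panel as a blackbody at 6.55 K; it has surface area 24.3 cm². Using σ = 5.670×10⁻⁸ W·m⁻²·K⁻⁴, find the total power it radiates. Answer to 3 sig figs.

Area A = 24.3 cm² = 2.43×10⁻³ m².
P = σAT⁴ = 5.670×10⁻⁸ × 2.43×10⁻³ × (6.55)⁴ = 2.54×10⁻⁷ W.

P ≈ 2.54×10⁻⁷ W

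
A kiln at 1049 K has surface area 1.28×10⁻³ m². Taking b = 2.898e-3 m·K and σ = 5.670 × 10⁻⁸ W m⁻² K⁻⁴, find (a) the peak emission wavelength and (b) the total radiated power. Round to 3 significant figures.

(a) λ_max = b/T = 2.898×10⁻³/1049 = 2.763×10⁻⁶ m = 2.76×10³ nm.
Area A = 1.28×10⁻³ m².
(b) P = σAT⁴ = 5.670×10⁻⁸×1.28×10⁻³×(1049)⁴ = 87.9 W.

λ_max ≈ 2.76×10³ nm; P ≈ 87.9 W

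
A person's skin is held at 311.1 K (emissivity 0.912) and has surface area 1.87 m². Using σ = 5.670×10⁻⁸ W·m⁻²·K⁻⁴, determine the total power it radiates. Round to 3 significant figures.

Area A = 1.87 m².
P = εσAT⁴ = 0.912 × 5.670×10⁻⁸ × 1.87 × (311.1)⁴ = 906 W.

P ≈ 906 W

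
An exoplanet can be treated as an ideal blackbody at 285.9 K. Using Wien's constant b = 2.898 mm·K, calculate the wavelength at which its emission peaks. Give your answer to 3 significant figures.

Wien's displacement law: λ_max = b/T = (2.898×10⁻³ m·K)/(285.9 K) = 1.014×10⁻⁵ m.
That is 10.1 μm, in the infrared range.

λ_max ≈ 10.1 μm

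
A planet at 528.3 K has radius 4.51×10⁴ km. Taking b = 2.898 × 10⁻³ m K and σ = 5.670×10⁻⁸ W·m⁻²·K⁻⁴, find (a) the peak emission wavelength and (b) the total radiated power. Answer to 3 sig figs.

λ_max ≈ 5.49 μm; P ≈ 1.13×10²⁰ W

(a) λ_max = b/T = 2.898×10⁻³/528.3 = 5.486×10⁻⁶ m = 5.49 μm.
Surface area A = 4πR² = 4π(4.51×10⁷ m)² = 2.55601×10¹⁶ m².
(b) P = σAT⁴ = 5.670×10⁻⁸×2.55601×10¹⁶×(528.3)⁴ = 1.13×10²⁰ W.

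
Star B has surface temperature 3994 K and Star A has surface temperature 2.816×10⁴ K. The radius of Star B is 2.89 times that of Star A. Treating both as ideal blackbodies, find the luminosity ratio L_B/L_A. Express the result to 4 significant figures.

L ∝ R²T⁴, so L_B/L_A = (R_B/R_A)²(T_B/T_A)⁴ = (2.89)² × (3994/2.816×10⁴)⁴ = 8.3521 × 4.04671×10⁻⁴ = 3.380×10⁻³.

L_B/L_A ≈ 3.380×10⁻³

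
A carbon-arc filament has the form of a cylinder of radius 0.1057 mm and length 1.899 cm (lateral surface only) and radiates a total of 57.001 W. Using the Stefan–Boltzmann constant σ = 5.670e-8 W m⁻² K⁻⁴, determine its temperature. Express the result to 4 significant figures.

T ≈ 2988 K

Lateral area A = 2πrL = 2π×1.057×10⁻⁴×0.01899 = 1.26119×10⁻⁵ m².
P = σAT⁴ ⇒ T = (P/(σA))^(1/4) = (57.001/(5.670×10⁻⁸×1.26119×10⁻⁵))^(1/4) = 2988 K.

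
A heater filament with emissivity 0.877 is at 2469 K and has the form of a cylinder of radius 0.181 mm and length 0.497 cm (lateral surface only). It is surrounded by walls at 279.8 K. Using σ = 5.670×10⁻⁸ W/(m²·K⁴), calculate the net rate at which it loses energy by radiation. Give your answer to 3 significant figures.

Net loss ≈ 10.4 W

Lateral area A = 2πrL = 2π×1.81×10⁻⁴×4.97×10⁻³ = 5.65217×10⁻⁶ m².
Net radiated power P_net = εσA(T⁴ − T₀⁴) = 0.877×5.670×10⁻⁸×5.65217×10⁻⁶×(2469⁴ − 279.8⁴).
T⁴ − T₀⁴ = 3.71607×10¹³ − 6.12902×10⁹ = 3.71546×10¹³ K⁴, so P_net = 10.4 W.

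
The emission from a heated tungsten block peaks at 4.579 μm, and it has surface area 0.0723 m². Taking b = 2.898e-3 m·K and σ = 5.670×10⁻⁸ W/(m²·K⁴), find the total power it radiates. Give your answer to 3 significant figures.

Wien's law: T = b/λ_max = 2.898×10⁻³/4.579×10⁻⁶ = 632.889 K.
Area A = 0.0723 m².
Then P = σAT⁴ = 5.670×10⁻⁸×0.0723×(632.889)⁴ = 658 W.

P ≈ 658 W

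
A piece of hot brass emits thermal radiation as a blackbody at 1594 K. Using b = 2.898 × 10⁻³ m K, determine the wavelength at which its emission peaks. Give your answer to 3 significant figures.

λ_max ≈ 1.82×10³ nm

Wien's displacement law: λ_max = b/T = (2.898×10⁻³ m·K)/(1594 K) = 1.818×10⁻⁶ m.
That is 1.82×10³ nm, in the infrared range.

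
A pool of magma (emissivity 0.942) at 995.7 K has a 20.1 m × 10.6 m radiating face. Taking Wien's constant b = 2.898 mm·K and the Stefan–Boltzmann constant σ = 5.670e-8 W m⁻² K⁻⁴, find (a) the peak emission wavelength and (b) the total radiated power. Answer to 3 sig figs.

(a) λ_max = b/T = 2.898×10⁻³/995.7 = 2.911×10⁻⁶ m = 2.91×10³ nm.
Area A = 20.1 × 10.6 = 213.06 m².
(b) P = εσAT⁴ = 0.942×5.670×10⁻⁸×213.06×(995.7)⁴ = 1.12×10⁷ W.

λ_max ≈ 2.91×10³ nm; P ≈ 1.12×10⁷ W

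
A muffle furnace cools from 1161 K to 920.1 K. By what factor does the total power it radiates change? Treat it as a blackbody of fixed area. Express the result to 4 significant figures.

P ∝ T⁴, so P₂/P₁ = (T₂/T₁)⁴ = (920.1/1161)⁴ = (0.792506)⁴ = 0.3945.

P₂/P₁ ≈ 0.3945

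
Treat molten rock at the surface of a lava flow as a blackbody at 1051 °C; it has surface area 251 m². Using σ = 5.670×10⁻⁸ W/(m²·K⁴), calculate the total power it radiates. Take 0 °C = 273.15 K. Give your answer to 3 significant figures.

T = 1051 °C + 273.15 = 1324.15 K.
Area A = 251 m².
P = σAT⁴ = 5.670×10⁻⁸ × 251 × (1324.15)⁴ = 4.38×10⁷ W.

P ≈ 4.38×10⁷ W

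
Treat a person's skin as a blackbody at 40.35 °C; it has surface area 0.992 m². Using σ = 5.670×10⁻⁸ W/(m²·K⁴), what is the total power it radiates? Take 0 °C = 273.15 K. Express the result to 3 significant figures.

P ≈ 543 W

T = 40.35 °C + 273.15 = 313.50 K.
Area A = 0.992 m².
P = σAT⁴ = 5.670×10⁻⁸ × 0.992 × (313.50)⁴ = 543 W.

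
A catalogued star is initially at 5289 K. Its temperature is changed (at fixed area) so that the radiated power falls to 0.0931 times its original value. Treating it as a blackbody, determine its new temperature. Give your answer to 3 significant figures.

T₂ ≈ 2.92×10³ K

P ∝ T⁴, so T₂/T₁ = (P₂/P₁)^(1/4) = (0.0931)^(1/4) = 0.552379.
T₂ = 5289 × 0.552379 = 2.92×10³ K.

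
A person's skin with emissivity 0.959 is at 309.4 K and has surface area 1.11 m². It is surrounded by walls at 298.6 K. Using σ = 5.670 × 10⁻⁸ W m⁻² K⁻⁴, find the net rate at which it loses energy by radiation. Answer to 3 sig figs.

Net loss ≈ 73.3 W

Area A = 1.11 m².
Net radiated power P_net = εσA(T⁴ − T₀⁴) = 0.959×5.670×10⁻⁸×1.11×(309.4⁴ − 298.6⁴).
T⁴ − T₀⁴ = 9.16392×10⁹ − 7.94986×10⁹ = 1.21406×10⁹ K⁴, so P_net = 73.3 W.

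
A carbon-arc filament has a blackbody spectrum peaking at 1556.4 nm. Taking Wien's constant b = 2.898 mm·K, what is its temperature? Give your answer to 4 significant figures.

Wien's law gives T = b/λ_max = (2.898×10⁻³ m·K)/(1.5564×10⁻⁶ m) = 1862 K.

T ≈ 1862 K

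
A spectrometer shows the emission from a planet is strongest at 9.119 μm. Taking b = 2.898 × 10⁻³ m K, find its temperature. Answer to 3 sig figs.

Wien's law gives T = b/λ_max = (2.898×10⁻³ m·K)/(9.119×10⁻⁶ m) = 318 K.

T ≈ 318 K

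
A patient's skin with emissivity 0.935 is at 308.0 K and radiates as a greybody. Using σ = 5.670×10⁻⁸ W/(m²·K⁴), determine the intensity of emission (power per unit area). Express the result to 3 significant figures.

Stefan–Boltzmann: I = εσT⁴ = 0.935 × 5.670×10⁻⁸ × (308.0)⁴ = 477 W/m².

I ≈ 477 W/m²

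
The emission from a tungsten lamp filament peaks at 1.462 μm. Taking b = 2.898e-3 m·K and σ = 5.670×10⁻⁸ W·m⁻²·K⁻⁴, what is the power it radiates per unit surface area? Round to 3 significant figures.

Wien's law: T = b/λ_max = 2.898×10⁻³/1.462×10⁻⁶ = 1982.22 K.
Then I = σT⁴ = 5.670×10⁻⁸×(1982.22)⁴ = 8.75×10⁵ W/m².

I ≈ 8.75×10⁵ W/m²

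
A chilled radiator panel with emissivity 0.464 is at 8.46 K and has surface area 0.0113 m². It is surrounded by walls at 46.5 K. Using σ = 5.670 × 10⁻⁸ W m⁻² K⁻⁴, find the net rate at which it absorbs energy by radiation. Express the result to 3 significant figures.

Net gain ≈ 1.39×10⁻³ W

Area A = 0.0113 m².
Net radiated power P_net = εσA(T⁴ − T₀⁴) = 0.464×5.670×10⁻⁸×0.0113×(8.46⁴ − 46.5⁴).
T⁴ − T₀⁴ = 5122.49 − 4.67533×10⁶ = -4.67021×10⁶ K⁴, so P_net = -1.39×10⁻³ W — negative, meaning a net gain of 1.39×10⁻³ W.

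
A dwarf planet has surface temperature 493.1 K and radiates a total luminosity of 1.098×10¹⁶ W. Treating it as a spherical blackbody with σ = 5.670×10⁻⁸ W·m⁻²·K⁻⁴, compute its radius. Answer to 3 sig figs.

R ≈ 5.11×10⁵ m

L = 4πR²σT⁴ ⇒ R = √(L/(4πσT⁴)).
σT⁴ = 3352.15 W/m², so R = √(1.098×10¹⁶/(4π×3352.15)) = 5.11×10⁵ m.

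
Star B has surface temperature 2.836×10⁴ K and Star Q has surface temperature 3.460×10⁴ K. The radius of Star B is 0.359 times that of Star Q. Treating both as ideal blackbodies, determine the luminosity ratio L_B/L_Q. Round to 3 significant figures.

L ∝ R²T⁴, so L_B/L_Q = (R_B/R_Q)²(T_B/T_Q)⁴ = (0.359)² × (2.836×10⁴/3.460×10⁴)⁴ = 0.128881 × 0.451357 = 0.0582.

L_B/L_Q ≈ 0.0582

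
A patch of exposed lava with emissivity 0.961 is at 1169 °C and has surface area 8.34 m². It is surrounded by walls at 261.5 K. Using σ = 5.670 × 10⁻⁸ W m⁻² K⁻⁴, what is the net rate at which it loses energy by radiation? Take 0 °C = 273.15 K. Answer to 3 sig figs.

Net loss ≈ 1.96×10⁶ W

T = 1169 °C + 273.15 = 1442.15 K.
Area A = 8.34 m².
Net radiated power P_net = εσA(T⁴ − T₀⁴) = 0.961×5.670×10⁻⁸×8.34×(1442.15⁴ − 261.5⁴).
T⁴ − T₀⁴ = 4.32555×10¹² − 4.67613×10⁹ = 4.32087×10¹² K⁴, so P_net = 1.96×10⁶ W.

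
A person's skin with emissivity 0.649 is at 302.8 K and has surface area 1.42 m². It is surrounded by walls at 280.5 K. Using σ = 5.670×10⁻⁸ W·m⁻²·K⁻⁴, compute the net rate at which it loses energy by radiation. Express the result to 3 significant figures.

Area A = 1.42 m².
Net radiated power P_net = εσA(T⁴ − T₀⁴) = 0.649×5.670×10⁻⁸×1.42×(302.8⁴ − 280.5⁴).
T⁴ − T₀⁴ = 8.40666×10⁹ − 6.19058×10⁹ = 2.21608×10⁹ K⁴, so P_net = 116 W.

Net loss ≈ 116 W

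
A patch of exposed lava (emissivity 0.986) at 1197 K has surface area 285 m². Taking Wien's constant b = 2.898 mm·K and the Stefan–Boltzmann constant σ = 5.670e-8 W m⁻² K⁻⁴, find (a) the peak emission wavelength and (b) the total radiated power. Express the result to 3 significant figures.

λ_max ≈ 2.42 μm; P ≈ 3.27×10⁷ W

(a) λ_max = b/T = 2.898×10⁻³/1197 = 2.421×10⁻⁶ m = 2.42 μm.
Area A = 285 m².
(b) P = εσAT⁴ = 0.986×5.670×10⁻⁸×285×(1197)⁴ = 3.27×10⁷ W.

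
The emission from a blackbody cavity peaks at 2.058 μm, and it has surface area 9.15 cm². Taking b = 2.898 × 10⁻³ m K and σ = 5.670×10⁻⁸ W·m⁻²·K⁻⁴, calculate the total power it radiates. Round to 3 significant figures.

Wien's law: T = b/λ_max = 2.898×10⁻³/2.058×10⁻⁶ = 1408.16 K.
Area A = 9.15 cm² = 9.15×10⁻⁴ m².
Then P = σAT⁴ = 5.670×10⁻⁸×9.15×10⁻⁴×(1408.16)⁴ = 204 W.

P ≈ 204 W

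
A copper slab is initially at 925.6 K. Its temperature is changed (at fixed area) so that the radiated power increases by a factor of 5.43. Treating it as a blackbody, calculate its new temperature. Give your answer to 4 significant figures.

P ∝ T⁴, so T₂/T₁ = (P₂/P₁)^(1/4) = (5.43)^(1/4) = 1.52651.
T₂ = 925.6 × 1.52651 = 1413 K.

T₂ ≈ 1413 K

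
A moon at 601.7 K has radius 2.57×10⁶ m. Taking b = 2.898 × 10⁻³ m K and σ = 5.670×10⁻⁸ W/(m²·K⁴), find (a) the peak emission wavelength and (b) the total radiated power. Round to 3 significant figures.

(a) λ_max = b/T = 2.898×10⁻³/601.7 = 4.816×10⁻⁶ m = 4.82 μm.
Surface area A = 4πR² = 4π(2.57×10⁶ m)² = 8.29996×10¹³ m².
(b) P = σAT⁴ = 5.670×10⁻⁸×8.29996×10¹³×(601.7)⁴ = 6.17×10¹⁷ W.

λ_max ≈ 4.82 μm; P ≈ 6.17×10¹⁷ W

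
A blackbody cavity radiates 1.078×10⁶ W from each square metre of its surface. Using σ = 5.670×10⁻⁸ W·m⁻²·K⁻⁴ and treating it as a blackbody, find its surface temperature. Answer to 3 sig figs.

T ≈ 2.09×10³ K

I = σT⁴, so T = (I/σ)^(1/4) = (1.078×10⁶/(5.670×10⁻⁸))^(1/4) = 2.09×10³ K.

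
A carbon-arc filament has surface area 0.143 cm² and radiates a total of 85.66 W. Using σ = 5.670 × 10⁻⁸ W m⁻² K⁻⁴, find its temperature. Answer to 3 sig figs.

Area A = 0.143 cm² = 1.43×10⁻⁵ m².
P = σAT⁴ ⇒ T = (P/(σA))^(1/4) = (85.66/(5.670×10⁻⁸×1.43×10⁻⁵))^(1/4) = 3.21×10³ K.

T ≈ 3.21×10³ K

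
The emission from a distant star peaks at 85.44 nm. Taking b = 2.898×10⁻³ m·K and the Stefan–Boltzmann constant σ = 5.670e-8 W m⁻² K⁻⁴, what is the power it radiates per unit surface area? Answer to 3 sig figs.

I ≈ 7.50×10¹⁰ W/m²

Wien's law: T = b/λ_max = 2.898×10⁻³/8.544×10⁻⁸ = 33918.5 K.
Then I = σT⁴ = 5.670×10⁻⁸×(33918.5)⁴ = 7.50×10¹⁰ W/m².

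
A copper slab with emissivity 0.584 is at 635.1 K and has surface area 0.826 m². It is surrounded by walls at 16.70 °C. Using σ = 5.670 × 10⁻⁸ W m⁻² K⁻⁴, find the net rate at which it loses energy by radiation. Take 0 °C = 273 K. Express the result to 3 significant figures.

Surroundings: T = 16.70 °C + 273 = 289.70 K.
Area A = 0.826 m².
Net radiated power P_net = εσA(T⁴ − T₀⁴) = 0.584×5.670×10⁻⁸×0.826×(635.1⁴ − 289.70⁴).
T⁴ − T₀⁴ = 1.62693×10¹¹ − 7.04359×10⁹ = 1.55649×10¹¹ K⁴, so P_net = 4.26×10³ W.

Net loss ≈ 4.26×10³ W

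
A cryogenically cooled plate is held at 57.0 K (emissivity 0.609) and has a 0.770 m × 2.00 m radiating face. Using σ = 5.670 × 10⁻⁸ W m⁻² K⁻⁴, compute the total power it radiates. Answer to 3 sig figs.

Area A = 0.770 × 2.00 = 1.54 m².
P = εσAT⁴ = 0.609 × 5.670×10⁻⁸ × 1.54 × (57.0)⁴ = 0.561 W.

P ≈ 0.561 W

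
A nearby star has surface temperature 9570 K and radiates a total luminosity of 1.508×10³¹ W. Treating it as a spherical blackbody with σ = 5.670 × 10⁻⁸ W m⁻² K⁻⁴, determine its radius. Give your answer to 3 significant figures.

R ≈ 5.02×10¹⁰ m

L = 4πR²σT⁴ ⇒ R = √(L/(4πσT⁴)).
σT⁴ = 4.75588×10⁸ W/m², so R = √(1.508×10³¹/(4π×4.75588×10⁸)) = 5.02×10¹⁰ m.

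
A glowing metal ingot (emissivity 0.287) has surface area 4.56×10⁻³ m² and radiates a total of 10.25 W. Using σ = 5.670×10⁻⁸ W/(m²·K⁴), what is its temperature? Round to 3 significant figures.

T ≈ 610 K

Area A = 4.56×10⁻³ m².
P = εσAT⁴ ⇒ T = (P/(εσA))^(1/4) = (10.25/(0.287×5.670×10⁻⁸×4.56×10⁻³))^(1/4) = 610 K.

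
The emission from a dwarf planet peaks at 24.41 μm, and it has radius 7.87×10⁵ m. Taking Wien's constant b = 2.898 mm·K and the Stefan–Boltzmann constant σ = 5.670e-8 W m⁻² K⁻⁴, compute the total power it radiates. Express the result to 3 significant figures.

Wien's law: T = b/λ_max = 2.898×10⁻³/2.441×10⁻⁵ = 118.722 K.
Surface area A = 4πR² = 4π(7.87×10⁵ m)² = 7.78322×10¹² m².
Then P = σAT⁴ = 5.670×10⁻⁸×7.78322×10¹²×(118.722)⁴ = 8.77×10¹³ W.

P ≈ 8.77×10¹³ W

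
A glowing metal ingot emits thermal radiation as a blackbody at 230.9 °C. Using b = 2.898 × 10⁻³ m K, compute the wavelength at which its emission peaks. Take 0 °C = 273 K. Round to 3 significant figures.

T = 230.9 °C + 273 = 503.9 K.
Wien's displacement law: λ_max = b/T = (2.898×10⁻³ m·K)/(503.9 K) = 5.751×10⁻⁶ m.
That is 5.75 μm, in the infrared range.

λ_max ≈ 5.75 μm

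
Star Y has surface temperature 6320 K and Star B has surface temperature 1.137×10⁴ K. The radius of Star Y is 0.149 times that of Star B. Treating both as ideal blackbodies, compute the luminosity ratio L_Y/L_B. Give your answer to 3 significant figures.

L ∝ R²T⁴, so L_Y/L_B = (R_Y/R_B)²(T_Y/T_B)⁴ = (0.149)² × (6320/1.137×10⁴)⁴ = 0.022201 × 0.0954611 = 2.12×10⁻³.

L_Y/L_B ≈ 2.12×10⁻³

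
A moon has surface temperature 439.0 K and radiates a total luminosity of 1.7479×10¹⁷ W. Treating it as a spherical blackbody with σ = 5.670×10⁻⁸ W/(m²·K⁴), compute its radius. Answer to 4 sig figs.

L = 4πR²σT⁴ ⇒ R = √(L/(4πσT⁴)).
σT⁴ = 2105.92 W/m², so R = √(1.7479×10¹⁷/(4π×2105.92)) = 2.570×10⁶ m.

R ≈ 2.570×10⁶ m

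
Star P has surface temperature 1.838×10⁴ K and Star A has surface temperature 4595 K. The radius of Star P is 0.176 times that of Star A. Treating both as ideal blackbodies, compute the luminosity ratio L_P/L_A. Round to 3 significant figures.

L_P/L_A ≈ 7.93

L ∝ R²T⁴, so L_P/L_A = (R_P/R_A)²(T_P/T_A)⁴ = (0.176)² × (1.838×10⁴/4595)⁴ = 0.030976 × 256.000 = 7.93.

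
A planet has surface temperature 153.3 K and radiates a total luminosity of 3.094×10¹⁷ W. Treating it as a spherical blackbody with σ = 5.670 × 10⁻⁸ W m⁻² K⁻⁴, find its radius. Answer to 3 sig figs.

L = 4πR²σT⁴ ⇒ R = √(L/(4πσT⁴)).
σT⁴ = 31.3149 W/m², so R = √(3.094×10¹⁷/(4π×31.3149)) = 2.80×10⁷ m.

R ≈ 2.80×10⁷ m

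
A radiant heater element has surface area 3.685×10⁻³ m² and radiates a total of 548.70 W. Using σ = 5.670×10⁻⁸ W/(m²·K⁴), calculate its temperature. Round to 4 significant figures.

T ≈ 1273 K

Area A = 3.685×10⁻³ m².
P = σAT⁴ ⇒ T = (P/(σA))^(1/4) = (548.70/(5.670×10⁻⁸×3.685×10⁻³))^(1/4) = 1273 K.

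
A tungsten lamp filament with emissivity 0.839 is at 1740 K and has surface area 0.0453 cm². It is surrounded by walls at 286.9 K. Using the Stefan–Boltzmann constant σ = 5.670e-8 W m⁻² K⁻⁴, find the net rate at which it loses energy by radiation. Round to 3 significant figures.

Net loss ≈ 1.97 W

Area A = 0.0453 cm² = 4.53×10⁻⁶ m².
Net radiated power P_net = εσA(T⁴ − T₀⁴) = 0.839×5.670×10⁻⁸×4.53×10⁻⁶×(1740⁴ − 286.9⁴).
T⁴ − T₀⁴ = 9.16636×10¹² − 6.77520×10⁹ = 9.15958×10¹² K⁴, so P_net = 1.97 W.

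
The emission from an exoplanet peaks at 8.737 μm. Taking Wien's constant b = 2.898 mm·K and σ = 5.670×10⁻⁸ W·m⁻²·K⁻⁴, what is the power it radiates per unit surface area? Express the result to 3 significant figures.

Wien's law: T = b/λ_max = 2.898×10⁻³/8.737×10⁻⁶ = 331.693 K.
Then I = σT⁴ = 5.670×10⁻⁸×(331.693)⁴ = 686 W/m².

I ≈ 686 W/m²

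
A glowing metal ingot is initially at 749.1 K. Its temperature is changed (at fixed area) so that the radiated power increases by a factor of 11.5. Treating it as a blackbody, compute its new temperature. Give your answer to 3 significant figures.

T₂ ≈ 1.38×10³ K

P ∝ T⁴, so T₂/T₁ = (P₂/P₁)^(1/4) = (11.5)^(1/4) = 1.84151.
T₂ = 749.1 × 1.84151 = 1.38×10³ K.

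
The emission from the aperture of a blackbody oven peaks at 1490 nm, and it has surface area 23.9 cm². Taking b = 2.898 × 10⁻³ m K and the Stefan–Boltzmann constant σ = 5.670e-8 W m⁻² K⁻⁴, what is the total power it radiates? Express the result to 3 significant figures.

P ≈ 1.94×10³ W

Wien's law: T = b/λ_max = 2.898×10⁻³/1.490×10⁻⁶ = 1944.97 K.
Area A = 23.9 cm² = 2.39×10⁻³ m².
Then P = σAT⁴ = 5.670×10⁻⁸×2.39×10⁻³×(1944.97)⁴ = 1.94×10³ W.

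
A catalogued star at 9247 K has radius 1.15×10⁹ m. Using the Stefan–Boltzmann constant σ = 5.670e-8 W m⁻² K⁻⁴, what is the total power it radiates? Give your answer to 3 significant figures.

Surface area A = 4πR² = 4π(1.15×10⁹ m)² = 1.66190×10¹⁹ m².
P = σAT⁴ = 5.670×10⁻⁸ × 1.66190×10¹⁹ × (9247)⁴ = 6.89×10²⁷ W.

P ≈ 6.89×10²⁷ W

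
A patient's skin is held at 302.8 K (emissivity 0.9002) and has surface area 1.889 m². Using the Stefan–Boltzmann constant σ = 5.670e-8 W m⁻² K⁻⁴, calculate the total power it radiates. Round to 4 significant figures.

P ≈ 810.5 W

Area A = 1.889 m².
P = εσAT⁴ = 0.9002 × 5.670×10⁻⁸ × 1.889 × (302.8)⁴ = 810.5 W.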